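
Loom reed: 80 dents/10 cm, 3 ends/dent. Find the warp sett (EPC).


Formula: EPC = (dents per 10 cm * ends per dent) / 10
Step 1: Total ends per 10 cm = 80 * 3 = 240
Step 2: EPC = 240 / 10 = 24.0 ends/cm

24.0 ends/cm


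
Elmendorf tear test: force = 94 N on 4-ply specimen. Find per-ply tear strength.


Formula: Per-ply strength = Total force / Number of plies
Per-ply = 94 N / 4
Per-ply = 23.5 N

23.5 N


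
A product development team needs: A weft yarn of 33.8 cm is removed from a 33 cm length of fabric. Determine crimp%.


Formula: Crimp% = ((L_yarn - L_fabric) / L_fabric) * 100
Step 1: Extension = 33.8 - 33 = 0.8 cm
Step 2: Crimp% = (0.8 / 33) * 100
Step 3: Crimp% = 0.024242 * 100 = 2.4242% ≈ 2.4%

2.4%


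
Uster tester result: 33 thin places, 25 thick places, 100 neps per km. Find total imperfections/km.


Formula: Total = thin places + thick places + neps
Total = 33 + 25 + 100
Total = 158 imperfections/km

158 imperfections/km


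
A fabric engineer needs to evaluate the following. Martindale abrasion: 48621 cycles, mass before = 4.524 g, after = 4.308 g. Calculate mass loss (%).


Formula: Mass loss% = ((m_before - m_after) / m_before) * 100
Step 1: Mass loss = 4.524 - 4.308 = 0.216 g
Step 2: Ratio = 0.216 / 4.524 = 0.0477454
Step 3: Mass loss% = 0.0477454 * 100 = 4.77454% ≈ 4.77%

4.77%


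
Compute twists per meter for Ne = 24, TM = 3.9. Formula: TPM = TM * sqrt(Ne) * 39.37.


Formula: TPM = TM * sqrt(Ne) * 39.37
Step 1: sqrt(Ne) = sqrt(24) = 4.899
Step 2: TM * sqrt(Ne) = 3.9 * 4.899 = 19.1061
Step 3: TPM = 19.1061 * 39.37 = 752 twists/m

752 twists/m


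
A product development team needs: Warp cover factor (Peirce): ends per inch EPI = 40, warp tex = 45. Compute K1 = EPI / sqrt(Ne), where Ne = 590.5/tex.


Formula: K1 = EPI / sqrt(Ne), with Ne = 590.5 / tex_warp
Step 1: Ne = 590.5 / 45 = 13.122
Step 2: sqrt(Ne) = sqrt(13.122) = 3.6224
Step 3: K1 = 40 / 3.6224 = 11.0

11.0


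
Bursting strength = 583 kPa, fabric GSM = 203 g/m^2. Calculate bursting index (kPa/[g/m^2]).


Formula: Bursting Index = Bursting Strength / Fabric GSM
BI = 583 kPa / 203 g/m^2
BI = 2.872 kPa/(g/m^2)

2.872 kPa/(g/m^2)


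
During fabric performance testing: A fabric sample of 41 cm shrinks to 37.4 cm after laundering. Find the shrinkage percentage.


Formula: Shrinkage% = ((L_before - L_after) / L_before) * 100
Step 1: Shrinkage = 41 - 37.4 = 3.6 cm
Step 2: Shrinkage% = (3.6 / 41) * 100
Step 3: Shrinkage% = 0.087805 * 100 = 8.7805% ≈ 8.8%

8.8%


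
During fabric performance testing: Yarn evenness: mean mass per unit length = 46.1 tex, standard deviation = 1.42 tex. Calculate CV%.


Formula: CV% = (standard deviation / mean) * 100
Step 1: Ratio = 1.42 / 46.1 = 0.030803
Step 2: CV% = 0.030803 * 100 = 3.0803% ≈ 3.1%

3.1%


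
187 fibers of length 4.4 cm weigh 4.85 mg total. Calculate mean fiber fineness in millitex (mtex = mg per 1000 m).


Formula: fineness (mtex) = mass (mg) / total length (km) = (mass_mg / total_length_m) * 1000
Step 1: Convert fiber length: 4.4 cm = 0.044 m
Step 2: Total fiber length = 187 * 0.044 = 8.228 m
Step 3: Linear density = 4.85 mg / 8.228 m = 0.5895 mg/m
Step 4: fineness = 0.5895 * 1000 = 589.5 mtex

589.5 mtex


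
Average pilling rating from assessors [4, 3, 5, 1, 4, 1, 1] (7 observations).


Formula: Mean = sum / count
Sum = 4 + 3 + 5 + 1 + 4 + 1 + 1 = 19
Mean = 19 / 7 = 2.7

2.7


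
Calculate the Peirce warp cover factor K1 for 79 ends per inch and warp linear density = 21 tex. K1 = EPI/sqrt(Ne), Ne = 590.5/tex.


Formula: K1 = EPI / sqrt(Ne), with Ne = 590.5 / tex_warp
Step 1: Ne = 590.5 / 21 = 28.119
Step 2: sqrt(Ne) = sqrt(28.119) = 5.3027
Step 3: K1 = 79 / 5.3027 = 14.9

14.9


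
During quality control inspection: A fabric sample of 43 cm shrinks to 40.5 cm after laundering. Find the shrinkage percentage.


Formula: Shrinkage% = ((L_before - L_after) / L_before) * 100
Step 1: Shrinkage = 43 - 40.5 = 2.5 cm
Step 2: Shrinkage% = (2.5 / 43) * 100
Step 3: Shrinkage% = 0.05814 * 100 = 5.814% ≈ 5.8%

5.8%


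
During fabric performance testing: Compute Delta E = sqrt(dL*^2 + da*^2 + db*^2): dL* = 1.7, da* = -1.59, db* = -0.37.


Formula: Delta E = sqrt(dL*^2 + da*^2 + db*^2)
Step 1: dL*^2 = 1.7^2 = 2.89
Step 2: da*^2 = (-1.59)^2 = 2.5281
Step 3: db*^2 = (-0.37)^2 = 0.1369
Step 4: Sum = 2.89 + 2.5281 + 0.1369 = 5.555
Step 5: Delta E = sqrt(5.555) = 2.36

2.36 Delta E


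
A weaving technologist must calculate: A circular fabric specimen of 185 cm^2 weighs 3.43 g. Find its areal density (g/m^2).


Formula: GSM = mass_g / area_m2
Step 1: Convert area: 185 cm^2 = 185 / 10000 = 0.0185 m^2
Step 2: GSM = 3.43 g / 0.0185 m^2 = 185.4 g/m^2

185.4 g/m^2


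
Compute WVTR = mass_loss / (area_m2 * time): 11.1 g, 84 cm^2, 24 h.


Formula: WVTR = mass_loss / (area * time)
Step 1: Convert area: 84 cm^2 = 0.0084 m^2
Step 2: WVTR = 11.1 g / (0.0084 m^2 * 24 h)
Step 3: WVTR = 11.1 / 0.2016 = 55.1 g/m^2/h

55.1 g/m^2/h


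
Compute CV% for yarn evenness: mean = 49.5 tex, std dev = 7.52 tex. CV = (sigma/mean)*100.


Formula: CV% = (standard deviation / mean) * 100
Step 1: Ratio = 7.52 / 49.5 = 0.151919
Step 2: CV% = 0.151919 * 100 = 15.1919% ≈ 15.2%

15.2%


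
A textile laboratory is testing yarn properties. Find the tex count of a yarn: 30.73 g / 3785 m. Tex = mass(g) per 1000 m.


Formula: Tex = (mass_g / length_m) * 1000
Substituting: Tex = (30.73 / 3785) * 1000
Intermediate: 30.73 / 3785 = 0.00811889 g/m
Tex = 0.00811889 * 1000 = 8.12 tex

8.12 tex


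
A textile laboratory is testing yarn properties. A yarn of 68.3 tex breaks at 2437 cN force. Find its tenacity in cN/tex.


Formula: Tenacity = Breaking force / Linear density
Tenacity = 2437 cN / 68.3 tex
Tenacity = 35.68 cN/tex

35.68 cN/tex


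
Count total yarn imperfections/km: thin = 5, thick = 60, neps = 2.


Formula: Total = thin places + thick places + neps
Total = 5 + 60 + 2
Total = 67 imperfections/km

67 imperfections/km


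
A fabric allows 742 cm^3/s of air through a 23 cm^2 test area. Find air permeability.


Formula: Air Permeability = Airflow / Test Area
AP = 742 cm^3/s / 23 cm^2
AP = 32.3 cm^3/s/cm^2

32.3 cm^3/s/cm^2


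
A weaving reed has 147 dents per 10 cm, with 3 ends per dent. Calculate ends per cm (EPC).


Formula: EPC = (dents per 10 cm * ends per dent) / 10
Step 1: Total ends per 10 cm = 147 * 3 = 441
Step 2: EPC = 441 / 10 = 44.1 ends/cm

44.1 ends/cm


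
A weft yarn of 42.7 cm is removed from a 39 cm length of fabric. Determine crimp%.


Formula: Crimp% = ((L_yarn - L_fabric) / L_fabric) * 100
Step 1: Extension = 42.7 - 39 = 3.7 cm
Step 2: Crimp% = (3.7 / 39) * 100
Step 3: Crimp% = 0.094872 * 100 = 9.4872% ≈ 9.5%

9.5%


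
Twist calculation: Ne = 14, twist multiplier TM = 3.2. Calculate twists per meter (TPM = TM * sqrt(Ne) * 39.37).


Formula: TPM = TM * sqrt(Ne) * 39.37
Step 1: sqrt(Ne) = sqrt(14) = 3.7417
Step 2: TM * sqrt(Ne) = 3.2 * 3.7417 = 11.9734
Step 3: TPM = 11.9734 * 39.37 = 471 twists/m

471 twists/m


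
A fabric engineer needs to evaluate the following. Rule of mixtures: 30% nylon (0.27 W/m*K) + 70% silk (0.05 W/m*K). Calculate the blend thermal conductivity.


Formula: Blend property = (fraction_A * property_A) + (fraction_B * property_B)
Step 1: Contribution A = 30/100 * 0.27 W/m*K = 0.081 W/m*K
Step 2: Contribution B = 70/100 * 0.05 W/m*K = 0.035 W/m*K
Step 3: Blend thermal conductivity = 0.081 + 0.035 = 0.116 W/m*K

0.116 W/m*K


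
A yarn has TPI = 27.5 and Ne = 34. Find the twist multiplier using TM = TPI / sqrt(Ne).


Formula: TM = TPI / sqrt(Ne)
Step 1: sqrt(Ne) = sqrt(34) = 5.831
Step 2: TM = 27.5 / 5.831 = 4.72

4.72 TM


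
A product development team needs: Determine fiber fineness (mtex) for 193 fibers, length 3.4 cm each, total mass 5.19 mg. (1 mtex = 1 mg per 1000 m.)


Formula: fineness (mtex) = mass (mg) / total length (km) = (mass_mg / total_length_m) * 1000
Step 1: Convert fiber length: 3.4 cm = 0.034 m
Step 2: Total fiber length = 193 * 0.034 = 6.562 m
Step 3: Linear density = 5.19 mg / 6.562 m = 0.7909 mg/m
Step 4: fineness = 0.7909 * 1000 = 790.9 mtex

790.9 mtex


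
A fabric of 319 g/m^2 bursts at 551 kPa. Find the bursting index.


Formula: Bursting Index = Bursting Strength / Fabric GSM
BI = 551 kPa / 319 g/m^2
BI = 1.727 kPa/(g/m^2)

1.727 kPa/(g/m^2)


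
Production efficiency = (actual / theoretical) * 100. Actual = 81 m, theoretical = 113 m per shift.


Formula: Efficiency% = (Actual output / Theoretical output) * 100
Efficiency% = (81 / 113) * 100
Efficiency% = 0.716814 * 100 = 71.6814% ≈ 71.7%

71.7%


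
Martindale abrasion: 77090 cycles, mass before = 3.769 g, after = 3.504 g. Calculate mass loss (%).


Formula: Mass loss% = ((m_before - m_after) / m_before) * 100
Step 1: Mass loss = 3.769 - 3.504 = 0.265 g
Step 2: Ratio = 0.265 / 3.769 = 0.0703104
Step 3: Mass loss% = 0.0703104 * 100 = 7.03104% ≈ 7.03%

7.03%


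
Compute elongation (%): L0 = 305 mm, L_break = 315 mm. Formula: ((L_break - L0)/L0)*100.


Formula: Elongation (%) = ((L_break - L0) / L0) * 100
Step 1: Extension = 315 - 305 = 10 mm
Step 2: Elongation = (10 / 305) * 100
Step 3: Elongation = 0.032787 * 100 = 3.2787% ≈ 3.3%

3.3%


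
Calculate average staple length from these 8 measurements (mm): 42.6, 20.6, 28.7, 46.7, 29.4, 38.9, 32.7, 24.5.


Formula: Mean = sum of lengths / count
Sum = 42.6 + 20.6 + 28.7 + 46.7 + 29.4 + 38.9 + 32.7 + 24.5
Sum = 264.1 mm
Mean = 264.1 / 8 = 33.01 mm

33.01 mm


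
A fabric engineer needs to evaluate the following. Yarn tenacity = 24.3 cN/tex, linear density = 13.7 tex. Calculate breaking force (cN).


Formula: Breaking force = Tenacity * Linear density
F = 24.3 cN/tex * 13.7 tex
F = 332.91 cN

332.91 cN


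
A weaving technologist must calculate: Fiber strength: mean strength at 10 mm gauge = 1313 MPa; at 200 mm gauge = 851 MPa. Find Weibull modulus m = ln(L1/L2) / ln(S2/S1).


Formula: m = ln(L1/L2) / ln(S2/S1)
Step 1: ln(L1/L2) = ln(10/200) = -2.99573
Step 2: S2/S1 = 851/1313 = 0.64813
Step 3: ln(S2/S1) = ln(0.64813) = -0.43366
Step 4: m = -2.99573 / -0.43366 = 6.91

6.91 (Weibull m)


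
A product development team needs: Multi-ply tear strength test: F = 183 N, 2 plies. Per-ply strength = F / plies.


Formula: Per-ply strength = Total force / Number of plies
Per-ply = 183 N / 2
Per-ply = 91.5 N

91.5 N


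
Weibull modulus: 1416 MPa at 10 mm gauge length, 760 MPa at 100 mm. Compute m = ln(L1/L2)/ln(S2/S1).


Formula: m = ln(L1/L2) / ln(S2/S1)
Step 1: ln(L1/L2) = ln(10/100) = -2.30259
Step 2: S2/S1 = 760/1416 = 0.53672
Step 3: ln(S2/S1) = ln(0.53672) = -0.62228
Step 4: m = -2.30259 / -0.62228 = 3.70

3.70 (Weibull m)


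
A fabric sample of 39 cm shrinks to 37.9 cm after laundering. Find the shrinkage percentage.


Formula: Shrinkage% = ((L_before - L_after) / L_before) * 100
Step 1: Shrinkage = 39 - 37.9 = 1.1 cm
Step 2: Shrinkage% = (1.1 / 39) * 100
Step 3: Shrinkage% = 0.028205 * 100 = 2.8205% ≈ 2.8%

2.8%


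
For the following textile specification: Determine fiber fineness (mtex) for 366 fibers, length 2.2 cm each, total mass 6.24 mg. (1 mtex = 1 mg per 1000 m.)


Formula: fineness (mtex) = mass (mg) / total length (km) = (mass_mg / total_length_m) * 1000
Step 1: Convert fiber length: 2.2 cm = 0.022 m
Step 2: Total fiber length = 366 * 0.022 = 8.052 m
Step 3: Linear density = 6.24 mg / 8.052 m = 0.7750 mg/m
Step 4: fineness = 0.7750 * 1000 = 775.0 mtex

775.0 mtex


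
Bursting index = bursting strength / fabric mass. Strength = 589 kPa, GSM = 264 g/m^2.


Formula: Bursting Index = Bursting Strength / Fabric GSM
BI = 589 kPa / 264 g/m^2
BI = 2.231 kPa/(g/m^2)

2.231 kPa/(g/m^2)


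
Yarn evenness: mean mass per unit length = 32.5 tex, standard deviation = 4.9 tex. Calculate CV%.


Formula: CV% = (standard deviation / mean) * 100
Step 1: Ratio = 4.9 / 32.5 = 0.150769
Step 2: CV% = 0.150769 * 100 = 15.0769% ≈ 15.1%

15.1%


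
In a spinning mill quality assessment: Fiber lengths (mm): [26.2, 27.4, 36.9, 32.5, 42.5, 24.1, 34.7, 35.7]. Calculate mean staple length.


Formula: Mean = sum of lengths / count
Sum = 26.2 + 27.4 + 36.9 + 32.5 + 42.5 + 24.1 + 34.7 + 35.7
Sum = 260.0 mm
Mean = 260.0 / 8 = 32.50 mm

32.50 mm


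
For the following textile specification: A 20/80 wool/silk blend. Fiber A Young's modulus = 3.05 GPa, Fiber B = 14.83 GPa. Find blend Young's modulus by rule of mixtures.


Formula: Blend property = (fraction_A * property_A) + (fraction_B * property_B)
Step 1: Contribution A = 20/100 * 3.05 GPa = 0.61 GPa
Step 2: Contribution B = 80/100 * 14.83 GPa = 11.864 GPa
Step 3: Blend Young's modulus = 0.61 + 11.864 = 12.474 GPa

12.474 GPa


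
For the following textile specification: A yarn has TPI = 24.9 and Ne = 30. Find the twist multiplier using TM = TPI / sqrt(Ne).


Formula: TM = TPI / sqrt(Ne)
Step 1: sqrt(Ne) = sqrt(30) = 5.4772
Step 2: TM = 24.9 / 5.4772 = 4.55

4.55 TM


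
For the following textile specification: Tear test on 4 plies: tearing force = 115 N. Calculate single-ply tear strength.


Formula: Per-ply strength = Total force / Number of plies
Per-ply = 115 N / 4
Per-ply = 28.75 N

28.75 N


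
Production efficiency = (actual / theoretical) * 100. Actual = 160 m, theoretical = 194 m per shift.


Formula: Efficiency% = (Actual output / Theoretical output) * 100
Efficiency% = (160 / 194) * 100
Efficiency% = 0.824742 * 100 = 82.4742% ≈ 82.5%

82.5%


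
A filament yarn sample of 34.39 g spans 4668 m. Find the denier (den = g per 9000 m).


Formula: den = (mass_g / length_m) * 9000
Substituting: den = (34.39 / 4668) * 9000
Intermediate: 34.39 / 4668 = 0.00736718 g/m
den = 0.00736718 * 9000 = 66.3 denier

66.3 denier


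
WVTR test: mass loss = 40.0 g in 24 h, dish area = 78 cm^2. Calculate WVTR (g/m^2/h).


Formula: WVTR = mass_loss / (area * time)
Step 1: Convert area: 78 cm^2 = 0.0078 m^2
Step 2: WVTR = 40.0 g / (0.0078 m^2 * 24 h)
Step 3: WVTR = 40.0 / 0.1872 = 213.7 g/m^2/h

213.7 g/m^2/h


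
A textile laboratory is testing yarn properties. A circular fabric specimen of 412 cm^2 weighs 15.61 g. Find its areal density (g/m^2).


Formula: GSM = mass_g / area_m2
Step 1: Convert area: 412 cm^2 = 412 / 10000 = 0.0412 m^2
Step 2: GSM = 15.61 g / 0.0412 m^2 = 378.9 g/m^2

378.9 g/m^2


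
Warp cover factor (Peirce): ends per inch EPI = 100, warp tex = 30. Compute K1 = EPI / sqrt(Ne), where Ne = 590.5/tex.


Formula: K1 = EPI / sqrt(Ne), with Ne = 590.5 / tex_warp
Step 1: Ne = 590.5 / 30 = 19.683
Step 2: sqrt(Ne) = sqrt(19.683) = 4.4366
Step 3: K1 = 100 / 4.4366 = 22.5

22.5


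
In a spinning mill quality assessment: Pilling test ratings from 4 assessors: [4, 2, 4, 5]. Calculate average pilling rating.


Formula: Mean = sum / count
Sum = 4 + 2 + 4 + 5 = 15
Mean = 15 / 4 = 3.8

3.8


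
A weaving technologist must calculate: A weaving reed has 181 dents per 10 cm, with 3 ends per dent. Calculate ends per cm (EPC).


Formula: EPC = (dents per 10 cm * ends per dent) / 10
Step 1: Total ends per 10 cm = 181 * 3 = 543
Step 2: EPC = 543 / 10 = 54.3 ends/cm

54.3 ends/cm


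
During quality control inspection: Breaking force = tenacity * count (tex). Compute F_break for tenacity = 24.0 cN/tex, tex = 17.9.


Formula: Breaking force = Tenacity * Linear density
F = 24.0 cN/tex * 17.9 tex
F = 429.60 cN

429.60 cN


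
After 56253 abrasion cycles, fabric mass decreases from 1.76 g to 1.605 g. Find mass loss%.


Formula: Mass loss% = ((m_before - m_after) / m_before) * 100
Step 1: Mass loss = 1.76 - 1.605 = 0.155 g
Step 2: Ratio = 0.155 / 1.76 = 0.0880682
Step 3: Mass loss% = 0.0880682 * 100 = 8.80682% ≈ 8.81%

8.81%


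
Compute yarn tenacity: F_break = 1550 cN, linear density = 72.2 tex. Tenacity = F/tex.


Formula: Tenacity = Breaking force / Linear density
Tenacity = 1550 cN / 72.2 tex
Tenacity = 21.47 cN/tex

21.47 cN/tex


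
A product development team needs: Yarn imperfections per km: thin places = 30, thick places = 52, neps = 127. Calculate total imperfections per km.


Formula: Total = thin places + thick places + neps
Total = 30 + 52 + 127
Total = 209 imperfections/km

209 imperfections/km


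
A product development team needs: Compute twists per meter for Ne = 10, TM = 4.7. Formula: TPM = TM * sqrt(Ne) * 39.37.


Formula: TPM = TM * sqrt(Ne) * 39.37
Step 1: sqrt(Ne) = sqrt(10) = 3.1623
Step 2: TM * sqrt(Ne) = 4.7 * 3.1623 = 14.8628
Step 3: TPM = 14.8628 * 39.37 = 585 twists/m

585 twists/m


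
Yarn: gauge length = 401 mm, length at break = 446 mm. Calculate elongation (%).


Formula: Elongation (%) = ((L_break - L0) / L0) * 100
Step 1: Extension = 446 - 401 = 45 mm
Step 2: Elongation = (45 / 401) * 100
Step 3: Elongation = 0.112219 * 100 = 11.2219% ≈ 11.2%

11.2%


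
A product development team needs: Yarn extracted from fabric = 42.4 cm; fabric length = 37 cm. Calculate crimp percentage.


Formula: Crimp% = ((L_yarn - L_fabric) / L_fabric) * 100
Step 1: Extension = 42.4 - 37 = 5.4 cm
Step 2: Crimp% = (5.4 / 37) * 100
Step 3: Crimp% = 0.145946 * 100 = 14.5946% ≈ 14.6%

14.6%


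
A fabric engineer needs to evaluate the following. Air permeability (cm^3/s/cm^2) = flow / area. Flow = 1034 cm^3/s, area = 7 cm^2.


Formula: Air Permeability = Airflow / Test Area
AP = 1034 cm^3/s / 7 cm^2
AP = 147.7 cm^3/s/cm^2

147.7 cm^3/s/cm^2


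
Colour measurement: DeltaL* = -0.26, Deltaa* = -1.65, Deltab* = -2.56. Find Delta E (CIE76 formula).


Formula: Delta E = sqrt(dL*^2 + da*^2 + db*^2)
Step 1: dL*^2 = (-0.26)^2 = 0.0676
Step 2: da*^2 = (-1.65)^2 = 2.7225
Step 3: db*^2 = (-2.56)^2 = 6.5536
Step 4: Sum = 0.0676 + 2.7225 + 6.5536 = 9.3437
Step 5: Delta E = sqrt(9.3437) = 3.06

3.06 Delta E


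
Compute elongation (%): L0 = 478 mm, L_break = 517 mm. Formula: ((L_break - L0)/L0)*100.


Formula: Elongation (%) = ((L_break - L0) / L0) * 100
Step 1: Extension = 517 - 478 = 39 mm
Step 2: Elongation = (39 / 478) * 100
Step 3: Elongation = 0.08159 * 100 = 8.159% ≈ 8.2%

8.2%


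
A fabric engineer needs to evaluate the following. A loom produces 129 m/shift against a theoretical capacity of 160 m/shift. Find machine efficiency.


Formula: Efficiency% = (Actual output / Theoretical output) * 100
Efficiency% = (129 / 160) * 100
Efficiency% = 0.80625 * 100 = 80.625% ≈ 80.6%

80.6%


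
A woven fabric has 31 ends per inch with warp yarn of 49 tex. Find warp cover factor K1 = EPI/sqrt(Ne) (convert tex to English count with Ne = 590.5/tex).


Formula: K1 = EPI / sqrt(Ne), with Ne = 590.5 / tex_warp
Step 1: Ne = 590.5 / 49 = 12.051
Step 2: sqrt(Ne) = sqrt(12.051) = 3.4715
Step 3: K1 = 31 / 3.4715 = 8.9

8.9


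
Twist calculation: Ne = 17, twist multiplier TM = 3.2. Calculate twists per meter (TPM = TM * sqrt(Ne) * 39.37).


Formula: TPM = TM * sqrt(Ne) * 39.37
Step 1: sqrt(Ne) = sqrt(17) = 4.1231
Step 2: TM * sqrt(Ne) = 3.2 * 4.1231 = 13.1939
Step 3: TPM = 13.1939 * 39.37 = 519 twists/m

519 twists/m


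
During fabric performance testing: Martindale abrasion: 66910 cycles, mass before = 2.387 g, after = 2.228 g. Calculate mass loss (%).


Formula: Mass loss% = ((m_before - m_after) / m_before) * 100
Step 1: Mass loss = 2.387 - 2.228 = 0.159 g
Step 2: Ratio = 0.159 / 2.387 = 0.0666108
Step 3: Mass loss% = 0.0666108 * 100 = 6.66108% ≈ 6.66%

6.66%


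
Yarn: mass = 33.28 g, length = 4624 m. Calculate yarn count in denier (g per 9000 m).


Formula: den = (mass_g / length_m) * 9000
Substituting: den = (33.28 / 4624) * 9000
Intermediate: 33.28 / 4624 = 0.00719723 g/m
den = 0.00719723 * 9000 = 64.8 denier

64.8 denier


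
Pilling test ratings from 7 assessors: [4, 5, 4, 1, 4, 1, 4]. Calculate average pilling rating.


Formula: Mean = sum / count
Sum = 4 + 5 + 4 + 1 + 4 + 1 + 4 = 23
Mean = 23 / 7 = 3.3

3.3


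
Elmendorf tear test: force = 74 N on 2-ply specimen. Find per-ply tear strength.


Formula: Per-ply strength = Total force / Number of plies
Per-ply = 74 N / 2
Per-ply = 37 N

37 N


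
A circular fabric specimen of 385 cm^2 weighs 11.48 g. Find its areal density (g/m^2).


Formula: GSM = mass_g / area_m2
Step 1: Convert area: 385 cm^2 = 385 / 10000 = 0.0385 m^2
Step 2: GSM = 11.48 g / 0.0385 m^2 = 298.2 g/m^2

298.2 g/m^2


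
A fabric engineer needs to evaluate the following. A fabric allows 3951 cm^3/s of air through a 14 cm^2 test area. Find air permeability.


Formula: Air Permeability = Airflow / Test Area
AP = 3951 cm^3/s / 14 cm^2
AP = 282.2 cm^3/s/cm^2

282.2 cm^3/s/cm^2


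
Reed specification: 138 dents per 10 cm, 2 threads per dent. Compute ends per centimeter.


Formula: EPC = (dents per 10 cm * ends per dent) / 10
Step 1: Total ends per 10 cm = 138 * 2 = 276
Step 2: EPC = 276 / 10 = 27.6 ends/cm

27.6 ends/cm


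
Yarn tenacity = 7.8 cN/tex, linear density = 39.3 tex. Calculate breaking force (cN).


Formula: Breaking force = Tenacity * Linear density
F = 7.8 cN/tex * 39.3 tex
F = 306.54 cN

306.54 cN


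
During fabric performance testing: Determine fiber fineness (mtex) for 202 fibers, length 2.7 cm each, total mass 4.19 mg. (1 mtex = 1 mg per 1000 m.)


Formula: fineness (mtex) = mass (mg) / total length (km) = (mass_mg / total_length_m) * 1000
Step 1: Convert fiber length: 2.7 cm = 0.027 m
Step 2: Total fiber length = 202 * 0.027 = 5.454 m
Step 3: Linear density = 4.19 mg / 5.454 m = 0.7682 mg/m
Step 4: fineness = 0.7682 * 1000 = 768.2 mtex

768.2 mtex


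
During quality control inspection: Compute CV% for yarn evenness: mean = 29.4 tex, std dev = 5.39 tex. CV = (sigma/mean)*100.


Formula: CV% = (standard deviation / mean) * 100
Step 1: Ratio = 5.39 / 29.4 = 0.183333
Step 2: CV% = 0.183333 * 100 = 18.3333% ≈ 18.3%

18.3%


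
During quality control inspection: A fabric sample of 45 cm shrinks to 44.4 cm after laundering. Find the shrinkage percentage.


Formula: Shrinkage% = ((L_before - L_after) / L_before) * 100
Step 1: Shrinkage = 45 - 44.4 = 0.6 cm
Step 2: Shrinkage% = (0.6 / 45) * 100
Step 3: Shrinkage% = 0.013333 * 100 = 1.3333% ≈ 1.3%

1.3%


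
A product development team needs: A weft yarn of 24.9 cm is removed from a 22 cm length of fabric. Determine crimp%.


Formula: Crimp% = ((L_yarn - L_fabric) / L_fabric) * 100
Step 1: Extension = 24.9 - 22 = 2.9 cm
Step 2: Crimp% = (2.9 / 22) * 100
Step 3: Crimp% = 0.131818 * 100 = 13.1818% ≈ 13.2%

13.2%


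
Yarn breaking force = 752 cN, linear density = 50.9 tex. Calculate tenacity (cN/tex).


Formula: Tenacity = Breaking force / Linear density
Tenacity = 752 cN / 50.9 tex
Tenacity = 14.77 cN/tex

14.77 cN/tex


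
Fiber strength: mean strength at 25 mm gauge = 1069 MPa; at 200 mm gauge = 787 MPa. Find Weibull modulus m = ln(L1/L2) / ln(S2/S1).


Formula: m = ln(L1/L2) / ln(S2/S1)
Step 1: ln(L1/L2) = ln(25/200) = -2.07944
Step 2: S2/S1 = 787/1069 = 0.7362
Step 3: ln(S2/S1) = ln(0.7362) = -0.30625
Step 4: m = -2.07944 / -0.30625 = 6.79

6.79 (Weibull m)


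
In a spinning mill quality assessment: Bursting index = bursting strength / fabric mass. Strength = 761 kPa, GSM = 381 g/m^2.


Formula: Bursting Index = Bursting Strength / Fabric GSM
BI = 761 kPa / 381 g/m^2
BI = 1.997 kPa/(g/m^2)

1.997 kPa/(g/m^2)


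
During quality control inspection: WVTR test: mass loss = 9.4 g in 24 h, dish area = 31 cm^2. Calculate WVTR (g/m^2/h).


Formula: WVTR = mass_loss / (area * time)
Step 1: Convert area: 31 cm^2 = 0.0031 m^2
Step 2: WVTR = 9.4 g / (0.0031 m^2 * 24 h)
Step 3: WVTR = 9.4 / 0.0744 = 126.3 g/m^2/h

126.3 g/m^2/h


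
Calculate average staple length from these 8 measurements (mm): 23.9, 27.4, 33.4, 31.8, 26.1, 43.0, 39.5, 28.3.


Formula: Mean = sum of lengths / count
Sum = 23.9 + 27.4 + 33.4 + 31.8 + 26.1 + 43.0 + 39.5 + 28.3
Sum = 253.4 mm
Mean = 253.4 / 8 = 31.68 mm

31.68 mm


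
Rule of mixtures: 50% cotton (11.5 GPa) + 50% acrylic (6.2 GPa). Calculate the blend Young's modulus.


Formula: Blend property = (fraction_A * property_A) + (fraction_B * property_B)
Step 1: Contribution A = 50/100 * 11.5 GPa = 5.75 GPa
Step 2: Contribution B = 50/100 * 6.2 GPa = 3.1 GPa
Step 3: Blend Young's modulus = 5.75 + 3.1 = 8.85 GPa

8.85 GPa


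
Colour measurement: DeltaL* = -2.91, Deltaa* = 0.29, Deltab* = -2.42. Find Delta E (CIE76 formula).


Formula: Delta E = sqrt(dL*^2 + da*^2 + db*^2)
Step 1: dL*^2 = (-2.91)^2 = 8.4681
Step 2: da*^2 = 0.29^2 = 0.0841
Step 3: db*^2 = (-2.42)^2 = 5.8564
Step 4: Sum = 8.4681 + 0.0841 + 5.8564 = 14.4086
Step 5: Delta E = sqrt(14.4086) = 3.8

3.8 Delta E


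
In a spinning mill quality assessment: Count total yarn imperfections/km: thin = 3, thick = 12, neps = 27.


Formula: Total = thin places + thick places + neps
Total = 3 + 12 + 27
Total = 42 imperfections/km

42 imperfections/km


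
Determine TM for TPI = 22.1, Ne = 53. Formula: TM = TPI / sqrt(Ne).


Formula: TM = TPI / sqrt(Ne)
Step 1: sqrt(Ne) = sqrt(53) = 7.2801
Step 2: TM = 22.1 / 7.2801 = 3.04

3.04 TM


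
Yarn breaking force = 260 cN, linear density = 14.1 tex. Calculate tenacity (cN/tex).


Formula: Tenacity = Breaking force / Linear density
Tenacity = 260 cN / 14.1 tex
Tenacity = 18.44 cN/tex

18.44 cN/tex


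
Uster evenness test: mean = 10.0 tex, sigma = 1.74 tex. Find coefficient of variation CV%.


Formula: CV% = (standard deviation / mean) * 100
Step 1: Ratio = 1.74 / 10.0 = 0.174
Step 2: CV% = 0.174 * 100 = 17.4%

17.4%


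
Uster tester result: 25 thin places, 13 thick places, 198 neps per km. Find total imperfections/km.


Formula: Total = thin places + thick places + neps
Total = 25 + 13 + 198
Total = 236 imperfections/km

236 imperfections/km


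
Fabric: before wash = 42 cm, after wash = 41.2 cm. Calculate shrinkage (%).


Formula: Shrinkage% = ((L_before - L_after) / L_before) * 100
Step 1: Shrinkage = 42 - 41.2 = 0.8 cm
Step 2: Shrinkage% = (0.8 / 42) * 100
Step 3: Shrinkage% = 0.019048 * 100 = 1.9048% ≈ 1.9%

1.9%


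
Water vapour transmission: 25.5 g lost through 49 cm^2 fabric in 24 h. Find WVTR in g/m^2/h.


Formula: WVTR = mass_loss / (area * time)
Step 1: Convert area: 49 cm^2 = 0.0049 m^2
Step 2: WVTR = 25.5 g / (0.0049 m^2 * 24 h)
Step 3: WVTR = 25.5 / 0.1176 = 216.8 g/m^2/h

216.8 g/m^2/h


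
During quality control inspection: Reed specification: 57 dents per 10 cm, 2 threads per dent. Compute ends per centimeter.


Formula: EPC = (dents per 10 cm * ends per dent) / 10
Step 1: Total ends per 10 cm = 57 * 2 = 114
Step 2: EPC = 114 / 10 = 11.4 ends/cm

11.4 ends/cm


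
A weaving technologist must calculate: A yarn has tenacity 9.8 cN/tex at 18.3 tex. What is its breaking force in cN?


Formula: Breaking force = Tenacity * Linear density
F = 9.8 cN/tex * 18.3 tex
F = 179.34 cN

179.34 cN


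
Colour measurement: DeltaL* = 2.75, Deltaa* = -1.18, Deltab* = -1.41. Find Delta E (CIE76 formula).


Formula: Delta E = sqrt(dL*^2 + da*^2 + db*^2)
Step 1: dL*^2 = 2.75^2 = 7.5625
Step 2: da*^2 = (-1.18)^2 = 1.3924
Step 3: db*^2 = (-1.41)^2 = 1.9881
Step 4: Sum = 7.5625 + 1.3924 + 1.9881 = 10.943
Step 5: Delta E = sqrt(10.943) = 3.31

3.31 Delta E


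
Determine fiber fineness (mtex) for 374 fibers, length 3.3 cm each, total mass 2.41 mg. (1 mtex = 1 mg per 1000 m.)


Formula: fineness (mtex) = mass (mg) / total length (km) = (mass_mg / total_length_m) * 1000
Step 1: Convert fiber length: 3.3 cm = 0.033 m
Step 2: Total fiber length = 374 * 0.033 = 12.342 m
Step 3: Linear density = 2.41 mg / 12.342 m = 0.1953 mg/m
Step 4: fineness = 0.1953 * 1000 = 195.3 mtex

195.3 mtex


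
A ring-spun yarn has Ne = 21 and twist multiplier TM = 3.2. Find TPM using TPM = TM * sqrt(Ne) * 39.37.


Formula: TPM = TM * sqrt(Ne) * 39.37
Step 1: sqrt(Ne) = sqrt(21) = 4.5826
Step 2: TM * sqrt(Ne) = 3.2 * 4.5826 = 14.6643
Step 3: TPM = 14.6643 * 39.37 = 577 twists/m

577 twists/m


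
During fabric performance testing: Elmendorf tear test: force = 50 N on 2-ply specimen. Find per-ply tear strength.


Formula: Per-ply strength = Total force / Number of plies
Per-ply = 50 N / 2
Per-ply = 25 N

25 N


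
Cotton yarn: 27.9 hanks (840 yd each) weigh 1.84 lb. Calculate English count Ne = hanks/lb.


Formula: Ne = hanks / mass_lb
Substituting: Ne = 27.9 / 1.84
Ne = 15.2

15.2 Ne


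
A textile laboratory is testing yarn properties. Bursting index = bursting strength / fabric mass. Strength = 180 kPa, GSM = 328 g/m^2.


Formula: Bursting Index = Bursting Strength / Fabric GSM
BI = 180 kPa / 328 g/m^2
BI = 0.549 kPa/(g/m^2)

0.549 kPa/(g/m^2)


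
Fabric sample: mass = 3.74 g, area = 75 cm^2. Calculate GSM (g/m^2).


Formula: GSM = mass_g / area_m2
Step 1: Convert area: 75 cm^2 = 75 / 10000 = 0.0075 m^2
Step 2: GSM = 3.74 g / 0.0075 m^2 = 498.7 g/m^2

498.7 g/m^2


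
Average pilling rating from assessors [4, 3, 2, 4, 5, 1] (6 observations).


Formula: Mean = sum / count
Sum = 4 + 3 + 2 + 4 + 5 + 1 = 19
Mean = 19 / 6 = 3.2

3.2


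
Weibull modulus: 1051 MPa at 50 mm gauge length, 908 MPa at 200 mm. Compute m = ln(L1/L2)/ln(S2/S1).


Formula: m = ln(L1/L2) / ln(S2/S1)
Step 1: ln(L1/L2) = ln(50/200) = -1.38629
Step 2: S2/S1 = 908/1051 = 0.86394
Step 3: ln(S2/S1) = ln(0.86394) = -0.14625
Step 4: m = -1.38629 / -0.14625 = 9.48

9.48 (Weibull m)


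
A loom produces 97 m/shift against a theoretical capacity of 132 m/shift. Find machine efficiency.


Formula: Efficiency% = (Actual output / Theoretical output) * 100
Efficiency% = (97 / 132) * 100
Efficiency% = 0.734848 * 100 = 73.4848% ≈ 73.5%

73.5%


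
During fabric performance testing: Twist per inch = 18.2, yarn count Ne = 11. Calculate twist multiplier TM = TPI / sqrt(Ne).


Formula: TM = TPI / sqrt(Ne)
Step 1: sqrt(Ne) = sqrt(11) = 3.3166
Step 2: TM = 18.2 / 3.3166 = 5.49

5.49 TM


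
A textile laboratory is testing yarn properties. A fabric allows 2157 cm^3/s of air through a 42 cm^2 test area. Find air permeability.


Formula: Air Permeability = Airflow / Test Area
AP = 2157 cm^3/s / 42 cm^2
AP = 51.4 cm^3/s/cm^2

51.4 cm^3/s/cm^2


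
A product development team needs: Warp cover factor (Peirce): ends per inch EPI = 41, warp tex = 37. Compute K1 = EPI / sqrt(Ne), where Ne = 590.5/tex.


Formula: K1 = EPI / sqrt(Ne), with Ne = 590.5 / tex_warp
Step 1: Ne = 590.5 / 37 = 15.959
Step 2: sqrt(Ne) = sqrt(15.959) = 3.9949
Step 3: K1 = 41 / 3.9949 = 10.3

10.3


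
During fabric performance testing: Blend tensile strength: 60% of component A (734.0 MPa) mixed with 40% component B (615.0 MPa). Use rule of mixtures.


Formula: Blend property = (fraction_A * property_A) + (fraction_B * property_B)
Step 1: Contribution A = 60/100 * 734.0 MPa = 440.4 MPa
Step 2: Contribution B = 40/100 * 615.0 MPa = 246.0 MPa
Step 3: Blend tensile strength = 440.4 + 246.0 = 686.4 MPa

686.4 MPa


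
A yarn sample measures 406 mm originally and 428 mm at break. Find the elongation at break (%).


Formula: Elongation (%) = ((L_break - L0) / L0) * 100
Step 1: Extension = 428 - 406 = 22 mm
Step 2: Elongation = (22 / 406) * 100
Step 3: Elongation = 0.054187 * 100 = 5.4187% ≈ 5.4%

5.4%


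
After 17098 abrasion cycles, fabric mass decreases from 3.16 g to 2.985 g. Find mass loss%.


Formula: Mass loss% = ((m_before - m_after) / m_before) * 100
Step 1: Mass loss = 3.16 - 2.985 = 0.175 g
Step 2: Ratio = 0.175 / 3.16 = 0.0553797
Step 3: Mass loss% = 0.0553797 * 100 = 5.53797% ≈ 5.54%

5.54%


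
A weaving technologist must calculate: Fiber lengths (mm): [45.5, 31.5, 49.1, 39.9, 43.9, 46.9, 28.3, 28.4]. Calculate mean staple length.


Formula: Mean = sum of lengths / count
Sum = 45.5 + 31.5 + 49.1 + 39.9 + 43.9 + 46.9 + 28.3 + 28.4
Sum = 313.5 mm
Mean = 313.5 / 8 = 39.19 mm

39.19 mm


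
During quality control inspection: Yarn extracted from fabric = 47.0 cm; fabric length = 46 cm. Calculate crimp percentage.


Formula: Crimp% = ((L_yarn - L_fabric) / L_fabric) * 100
Step 1: Extension = 47.0 - 46 = 1.0 cm
Step 2: Crimp% = (1.0 / 46) * 100
Step 3: Crimp% = 0.021739 * 100 = 2.1739% ≈ 2.2%

2.2%


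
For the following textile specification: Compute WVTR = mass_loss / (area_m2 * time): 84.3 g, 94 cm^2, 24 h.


Formula: WVTR = mass_loss / (area * time)
Step 1: Convert area: 94 cm^2 = 0.0094 m^2
Step 2: WVTR = 84.3 g / (0.0094 m^2 * 24 h)
Step 3: WVTR = 84.3 / 0.2256 = 373.7 g/m^2/h

373.7 g/m^2/h


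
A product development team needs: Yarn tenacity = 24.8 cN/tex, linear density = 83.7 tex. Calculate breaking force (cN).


Formula: Breaking force = Tenacity * Linear density
F = 24.8 cN/tex * 83.7 tex
F = 2075.76 cN

2075.76 cN


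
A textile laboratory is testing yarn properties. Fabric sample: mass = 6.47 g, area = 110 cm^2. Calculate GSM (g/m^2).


Formula: GSM = mass_g / area_m2
Step 1: Convert area: 110 cm^2 = 110 / 10000 = 0.011 m^2
Step 2: GSM = 6.47 g / 0.011 m^2 = 588.2 g/m^2

588.2 g/m^2


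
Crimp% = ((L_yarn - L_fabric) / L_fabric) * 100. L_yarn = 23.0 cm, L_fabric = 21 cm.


Formula: Crimp% = ((L_yarn - L_fabric) / L_fabric) * 100
Step 1: Extension = 23.0 - 21 = 2.0 cm
Step 2: Crimp% = (2.0 / 21) * 100
Step 3: Crimp% = 0.095238 * 100 = 9.5238% ≈ 9.5%

9.5%


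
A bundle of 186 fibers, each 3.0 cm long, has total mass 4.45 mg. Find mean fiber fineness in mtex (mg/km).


Formula: fineness (mtex) = mass (mg) / total length (km) = (mass_mg / total_length_m) * 1000
Step 1: Convert fiber length: 3.0 cm = 0.03 m
Step 2: Total fiber length = 186 * 0.03 = 5.58 m
Step 3: Linear density = 4.45 mg / 5.58 m = 0.7975 mg/m
Step 4: fineness = 0.7975 * 1000 = 797.5 mtex

797.5 mtex


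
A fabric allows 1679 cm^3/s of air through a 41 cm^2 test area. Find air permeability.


Formula: Air Permeability = Airflow / Test Area
AP = 1679 cm^3/s / 41 cm^2
AP = 41.0 cm^3/s/cm^2

41.0 cm^3/s/cm^2


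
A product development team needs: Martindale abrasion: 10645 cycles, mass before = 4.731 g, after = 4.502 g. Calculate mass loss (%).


Formula: Mass loss% = ((m_before - m_after) / m_before) * 100
Step 1: Mass loss = 4.731 - 4.502 = 0.229 g
Step 2: Ratio = 0.229 / 4.731 = 0.0484041
Step 3: Mass loss% = 0.0484041 * 100 = 4.84041% ≈ 4.84%

4.84%


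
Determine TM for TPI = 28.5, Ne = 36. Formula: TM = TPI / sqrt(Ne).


Formula: TM = TPI / sqrt(Ne)
Step 1: sqrt(Ne) = sqrt(36) = 6
Step 2: TM = 28.5 / 6 = 4.75

4.75 TM


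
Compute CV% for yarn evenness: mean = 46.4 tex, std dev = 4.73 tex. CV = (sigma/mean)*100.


Formula: CV% = (standard deviation / mean) * 100
Step 1: Ratio = 4.73 / 46.4 = 0.10194
Step 2: CV% = 0.10194 * 100 = 10.194% ≈ 10.2%

10.2%


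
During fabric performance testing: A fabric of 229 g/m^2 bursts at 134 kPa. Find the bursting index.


Formula: Bursting Index = Bursting Strength / Fabric GSM
BI = 134 kPa / 229 g/m^2
BI = 0.585 kPa/(g/m^2)

0.585 kPa/(g/m^2)


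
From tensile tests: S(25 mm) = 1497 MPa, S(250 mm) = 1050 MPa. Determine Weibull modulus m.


Formula: m = ln(L1/L2) / ln(S2/S1)
Step 1: ln(L1/L2) = ln(25/250) = -2.30259
Step 2: S2/S1 = 1050/1497 = 0.7014
Step 3: ln(S2/S1) = ln(0.7014) = -0.35468
Step 4: m = -2.30259 / -0.35468 = 6.49

6.49 (Weibull m)


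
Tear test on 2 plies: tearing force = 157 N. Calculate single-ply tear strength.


Formula: Per-ply strength = Total force / Number of plies
Per-ply = 157 N / 2
Per-ply = 78.5 N

78.5 N


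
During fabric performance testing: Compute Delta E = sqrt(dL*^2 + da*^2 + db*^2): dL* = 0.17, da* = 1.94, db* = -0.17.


Formula: Delta E = sqrt(dL*^2 + da*^2 + db*^2)
Step 1: dL*^2 = 0.17^2 = 0.0289
Step 2: da*^2 = 1.94^2 = 3.7636
Step 3: db*^2 = (-0.17)^2 = 0.0289
Step 4: Sum = 0.0289 + 3.7636 + 0.0289 = 3.8214
Step 5: Delta E = sqrt(3.8214) = 1.95

1.95 Delta E


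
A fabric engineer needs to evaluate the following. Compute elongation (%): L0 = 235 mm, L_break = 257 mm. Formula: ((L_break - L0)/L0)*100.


Formula: Elongation (%) = ((L_break - L0) / L0) * 100
Step 1: Extension = 257 - 235 = 22 mm
Step 2: Elongation = (22 / 235) * 100
Step 3: Elongation = 0.093617 * 100 = 9.3617% ≈ 9.4%

9.4%


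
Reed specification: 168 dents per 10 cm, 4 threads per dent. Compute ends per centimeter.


Formula: EPC = (dents per 10 cm * ends per dent) / 10
Step 1: Total ends per 10 cm = 168 * 4 = 672
Step 2: EPC = 672 / 10 = 67.2 ends/cm

67.2 ends/cm


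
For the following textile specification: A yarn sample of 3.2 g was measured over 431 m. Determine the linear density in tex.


Formula: Tex = (mass_g / length_m) * 1000
Substituting: Tex = (3.2 / 431) * 1000
Intermediate: 3.2 / 431 = 0.00742459 g/m
Tex = 0.00742459 * 1000 = 7.42 tex

7.42 tex


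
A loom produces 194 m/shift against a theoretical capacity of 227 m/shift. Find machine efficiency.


Formula: Efficiency% = (Actual output / Theoretical output) * 100
Efficiency% = (194 / 227) * 100
Efficiency% = 0.854626 * 100 = 85.4626% ≈ 85.5%

85.5%


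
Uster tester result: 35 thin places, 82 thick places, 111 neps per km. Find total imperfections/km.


Formula: Total = thin places + thick places + neps
Total = 35 + 82 + 111
Total = 228 imperfections/km

228 imperfections/km


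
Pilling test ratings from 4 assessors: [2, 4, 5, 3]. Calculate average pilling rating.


Formula: Mean = sum / count
Sum = 2 + 4 + 5 + 3 = 14
Mean = 14 / 4 = 3.5

3.5


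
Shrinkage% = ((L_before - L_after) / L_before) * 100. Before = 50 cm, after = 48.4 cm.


Formula: Shrinkage% = ((L_before - L_after) / L_before) * 100
Step 1: Shrinkage = 50 - 48.4 = 1.6 cm
Step 2: Shrinkage% = (1.6 / 50) * 100
Step 3: Shrinkage% = 0.032 * 100 = 3.2%

3.2%


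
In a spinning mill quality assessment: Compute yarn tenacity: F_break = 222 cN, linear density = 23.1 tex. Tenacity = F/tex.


Formula: Tenacity = Breaking force / Linear density
Tenacity = 222 cN / 23.1 tex
Tenacity = 9.61 cN/tex

9.61 cN/tex


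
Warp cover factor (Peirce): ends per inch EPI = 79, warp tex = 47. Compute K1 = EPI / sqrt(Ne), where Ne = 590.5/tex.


Formula: K1 = EPI / sqrt(Ne), with Ne = 590.5 / tex_warp
Step 1: Ne = 590.5 / 47 = 12.564
Step 2: sqrt(Ne) = sqrt(12.564) = 3.5446
Step 3: K1 = 79 / 3.5446 = 22.3

22.3


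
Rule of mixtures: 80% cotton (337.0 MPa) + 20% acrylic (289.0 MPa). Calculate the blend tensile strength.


Formula: Blend property = (fraction_A * property_A) + (fraction_B * property_B)
Step 1: Contribution A = 80/100 * 337.0 MPa = 269.6 MPa
Step 2: Contribution B = 20/100 * 289.0 MPa = 57.8 MPa
Step 3: Blend tensile strength = 269.6 + 57.8 = 327.4 MPa

327.4 MPa


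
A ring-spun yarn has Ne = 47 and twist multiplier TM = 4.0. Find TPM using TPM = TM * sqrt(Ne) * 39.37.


Formula: TPM = TM * sqrt(Ne) * 39.37
Step 1: sqrt(Ne) = sqrt(47) = 6.8557
Step 2: TM * sqrt(Ne) = 4.0 * 6.8557 = 27.4228
Step 3: TPM = 27.4228 * 39.37 = 1080 twists/m

1080 twists/m


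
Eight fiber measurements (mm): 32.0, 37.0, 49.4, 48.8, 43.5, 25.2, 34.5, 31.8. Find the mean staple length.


Formula: Mean = sum of lengths / count
Sum = 32.0 + 37.0 + 49.4 + 48.8 + 43.5 + 25.2 + 34.5 + 31.8
Sum = 302.2 mm
Mean = 302.2 / 8 = 37.78 mm

37.78 mm


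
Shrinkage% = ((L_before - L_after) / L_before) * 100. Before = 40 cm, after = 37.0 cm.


Formula: Shrinkage% = ((L_before - L_after) / L_before) * 100
Step 1: Shrinkage = 40 - 37.0 = 3.0 cm
Step 2: Shrinkage% = (3.0 / 40) * 100
Step 3: Shrinkage% = 0.075 * 100 = 7.5%

7.5%


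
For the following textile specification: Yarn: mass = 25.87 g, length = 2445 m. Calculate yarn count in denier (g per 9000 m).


Formula: den = (mass_g / length_m) * 9000
Substituting: den = (25.87 / 2445) * 9000
Intermediate: 25.87 / 2445 = 0.01058078 g/m
den = 0.01058078 * 9000 = 95.2 denier

95.2 denier


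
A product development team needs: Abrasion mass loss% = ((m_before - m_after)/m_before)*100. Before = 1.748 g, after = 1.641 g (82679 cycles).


Formula: Mass loss% = ((m_before - m_after) / m_before) * 100
Step 1: Mass loss = 1.748 - 1.641 = 0.107 g
Step 2: Ratio = 0.107 / 1.748 = 0.0612128
Step 3: Mass loss% = 0.0612128 * 100 = 6.12128% ≈ 6.12%

6.12%
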